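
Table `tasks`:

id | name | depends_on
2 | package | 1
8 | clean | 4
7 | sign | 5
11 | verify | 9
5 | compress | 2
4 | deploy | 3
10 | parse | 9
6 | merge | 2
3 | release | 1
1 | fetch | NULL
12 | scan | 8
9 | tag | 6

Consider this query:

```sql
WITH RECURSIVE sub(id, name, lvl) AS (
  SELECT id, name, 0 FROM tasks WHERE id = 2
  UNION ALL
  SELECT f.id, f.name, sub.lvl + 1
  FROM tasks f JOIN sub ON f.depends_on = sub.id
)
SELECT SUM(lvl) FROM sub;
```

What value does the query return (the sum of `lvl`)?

Base: id=2 (package) at lvl 0.
Iteration 1: rows with depends_on in {2} -> compress (id 5, lvl 1), merge (id 6, lvl 1).
Iteration 2: rows with depends_on in {5,6} -> sign (id 7, lvl 2), tag (id 9, lvl 2).
Iteration 3: rows with depends_on in {7,9} -> parse (id 10, lvl 3), verify (id 11, lvl 3).
Iteration 4: no rows with depends_on in {10,11}; recursion stops.
SUM(lvl) = 0 + 1 + 1 + 2 + 2 + 3 + 3 = 12.

12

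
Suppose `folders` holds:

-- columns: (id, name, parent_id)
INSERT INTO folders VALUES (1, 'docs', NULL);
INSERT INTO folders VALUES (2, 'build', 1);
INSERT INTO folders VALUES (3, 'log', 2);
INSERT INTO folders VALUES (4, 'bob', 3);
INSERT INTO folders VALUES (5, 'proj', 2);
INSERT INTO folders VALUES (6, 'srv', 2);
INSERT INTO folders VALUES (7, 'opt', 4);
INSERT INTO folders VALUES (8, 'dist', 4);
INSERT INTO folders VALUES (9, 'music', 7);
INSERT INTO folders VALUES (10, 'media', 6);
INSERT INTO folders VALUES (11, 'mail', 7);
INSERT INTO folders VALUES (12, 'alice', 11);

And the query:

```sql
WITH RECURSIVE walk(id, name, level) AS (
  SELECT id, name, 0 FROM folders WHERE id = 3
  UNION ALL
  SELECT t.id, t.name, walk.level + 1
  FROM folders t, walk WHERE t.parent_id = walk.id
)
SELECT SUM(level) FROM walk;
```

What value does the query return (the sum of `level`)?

15

Base: id=3 (log) at level 0.
Iteration 1: rows with parent_id in {3} -> bob (id 4, level 1).
Iteration 2: rows with parent_id in {4} -> opt (id 7, level 2), dist (id 8, level 2).
Iteration 3: rows with parent_id in {7,8} -> music (id 9, level 3), mail (id 11, level 3).
Iteration 4: rows with parent_id in {9,11} -> alice (id 12, level 4).
Iteration 5: no rows with parent_id in {12}; recursion stops.
SUM(level) = 0 + 1 + 2 + 2 + 3 + 3 + 4 = 15.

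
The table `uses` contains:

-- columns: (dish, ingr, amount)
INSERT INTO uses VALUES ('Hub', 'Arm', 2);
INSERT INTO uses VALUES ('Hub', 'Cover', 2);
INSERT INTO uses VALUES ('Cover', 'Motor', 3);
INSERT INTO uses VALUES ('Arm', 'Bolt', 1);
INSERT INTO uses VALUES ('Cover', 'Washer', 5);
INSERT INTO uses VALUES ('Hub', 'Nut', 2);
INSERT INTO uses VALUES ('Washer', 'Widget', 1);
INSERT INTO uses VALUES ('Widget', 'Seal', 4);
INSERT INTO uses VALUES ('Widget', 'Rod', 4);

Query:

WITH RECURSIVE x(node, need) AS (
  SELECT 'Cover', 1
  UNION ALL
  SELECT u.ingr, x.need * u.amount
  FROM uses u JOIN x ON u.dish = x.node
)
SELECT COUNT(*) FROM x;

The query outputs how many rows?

Base: (Cover, need=1).
Iteration 1: components of {Cover} -> Motor = 1*3 = 3, Washer = 1*5 = 5.
Iteration 2: components of {Motor,Washer} -> Widget = 5*1 = 5.
Iteration 3: components of {Widget} -> Rod = 5*4 = 20, Seal = 5*4 = 20.
Iteration 4: no further components; recursion stops.
Total rows emitted: 6.

6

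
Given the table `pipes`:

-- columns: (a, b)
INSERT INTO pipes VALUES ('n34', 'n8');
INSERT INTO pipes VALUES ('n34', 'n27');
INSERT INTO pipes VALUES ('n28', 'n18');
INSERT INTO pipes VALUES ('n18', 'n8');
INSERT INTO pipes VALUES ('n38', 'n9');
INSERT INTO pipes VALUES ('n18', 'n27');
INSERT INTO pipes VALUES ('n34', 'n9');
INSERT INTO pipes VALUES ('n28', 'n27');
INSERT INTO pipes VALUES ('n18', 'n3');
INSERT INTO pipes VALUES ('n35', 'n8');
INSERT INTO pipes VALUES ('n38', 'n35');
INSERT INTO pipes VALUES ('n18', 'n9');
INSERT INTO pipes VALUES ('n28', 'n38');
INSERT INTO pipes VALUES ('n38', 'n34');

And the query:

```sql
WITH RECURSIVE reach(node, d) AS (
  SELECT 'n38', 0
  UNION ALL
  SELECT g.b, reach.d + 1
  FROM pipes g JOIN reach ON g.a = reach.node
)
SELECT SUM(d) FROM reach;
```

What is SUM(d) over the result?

11

Base: (n38, d=0).
Iteration 1: edges from {n38} -> (n34, d=1), (n35, d=1), (n9, d=1).
Iteration 2: edges from {n34,n35,n9} -> (n27, d=2), (n8, d=2) x2, (n9, d=2). [UNION ALL keeps all 4 new rows, including repeats]
Iteration 3: no outgoing edges from {n27,n8,n9}; recursion stops.
SUM(d) = 0 + 1 + 1 + 1 + 2 + 2 + 2 + 2 = 11.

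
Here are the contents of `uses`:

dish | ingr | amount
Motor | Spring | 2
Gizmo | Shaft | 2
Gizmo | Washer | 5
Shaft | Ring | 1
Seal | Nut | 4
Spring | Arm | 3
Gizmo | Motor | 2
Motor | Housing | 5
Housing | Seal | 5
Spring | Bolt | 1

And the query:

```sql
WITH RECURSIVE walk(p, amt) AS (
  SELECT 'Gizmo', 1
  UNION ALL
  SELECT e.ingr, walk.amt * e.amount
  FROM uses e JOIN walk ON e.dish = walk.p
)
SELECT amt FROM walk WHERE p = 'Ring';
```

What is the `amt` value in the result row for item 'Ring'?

Base: (Gizmo, amt=1).
Iteration 1: components of {Gizmo} -> Motor = 1*2 = 2, Shaft = 1*2 = 2, Washer = 1*5 = 5.
Iteration 2: components of {Motor,Shaft,Washer} -> Housing = 2*5 = 10, Ring = 2*1 = 2, Spring = 2*2 = 4.
Iteration 3: components of {Housing,Ring,Spring} -> Arm = 4*3 = 12, Bolt = 4*1 = 4, Seal = 10*5 = 50.
Iteration 4: components of {Arm,Bolt,Seal} -> Nut = 50*4 = 200.
Iteration 5: no further components; recursion stops.

2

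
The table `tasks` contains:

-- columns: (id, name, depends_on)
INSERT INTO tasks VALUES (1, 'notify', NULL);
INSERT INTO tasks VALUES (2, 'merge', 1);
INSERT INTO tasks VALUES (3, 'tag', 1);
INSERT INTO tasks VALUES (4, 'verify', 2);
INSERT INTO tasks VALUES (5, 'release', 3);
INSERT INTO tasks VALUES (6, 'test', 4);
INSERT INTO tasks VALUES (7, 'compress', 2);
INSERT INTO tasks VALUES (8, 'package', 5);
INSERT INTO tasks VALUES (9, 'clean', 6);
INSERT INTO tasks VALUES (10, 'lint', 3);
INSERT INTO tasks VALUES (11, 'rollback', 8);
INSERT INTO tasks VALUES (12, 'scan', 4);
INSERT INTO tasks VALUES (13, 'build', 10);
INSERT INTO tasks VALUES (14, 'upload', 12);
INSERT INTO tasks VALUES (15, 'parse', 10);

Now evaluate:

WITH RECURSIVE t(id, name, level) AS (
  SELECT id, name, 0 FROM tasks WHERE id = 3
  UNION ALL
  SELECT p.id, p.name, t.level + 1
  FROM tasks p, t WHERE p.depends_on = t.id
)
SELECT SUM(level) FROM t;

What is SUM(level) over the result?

11

Base: id=3 (tag) at level 0.
Iteration 1: rows with depends_on in {3} -> release (id 5, level 1), lint (id 10, level 1).
Iteration 2: rows with depends_on in {5,10} -> package (id 8, level 2), build (id 13, level 2), parse (id 15, level 2).
Iteration 3: rows with depends_on in {8,13,15} -> rollback (id 11, level 3).
Iteration 4: no rows with depends_on in {11}; recursion stops.
SUM(level) = 0 + 1 + 1 + 2 + 2 + 2 + 3 = 11.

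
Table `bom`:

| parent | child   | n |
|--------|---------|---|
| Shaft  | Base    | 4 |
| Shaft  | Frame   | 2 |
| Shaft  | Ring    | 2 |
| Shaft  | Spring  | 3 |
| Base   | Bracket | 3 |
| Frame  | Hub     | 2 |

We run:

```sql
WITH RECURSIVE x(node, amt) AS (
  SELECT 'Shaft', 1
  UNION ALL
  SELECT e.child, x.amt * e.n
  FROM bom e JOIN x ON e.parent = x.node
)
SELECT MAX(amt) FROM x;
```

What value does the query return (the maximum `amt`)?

Base: (Shaft, amt=1).
Iteration 1: components of {Shaft} -> Base = 1*4 = 4, Frame = 1*2 = 2, Ring = 1*2 = 2, Spring = 1*3 = 3.
Iteration 2: components of {Base,Frame,Ring,Spring} -> Bracket = 4*3 = 12, Hub = 2*2 = 4.
Iteration 3: no further components; recursion stops.
amt values: 1, 4, 2, 2, 3, 12, 4; the maximum is 12.

12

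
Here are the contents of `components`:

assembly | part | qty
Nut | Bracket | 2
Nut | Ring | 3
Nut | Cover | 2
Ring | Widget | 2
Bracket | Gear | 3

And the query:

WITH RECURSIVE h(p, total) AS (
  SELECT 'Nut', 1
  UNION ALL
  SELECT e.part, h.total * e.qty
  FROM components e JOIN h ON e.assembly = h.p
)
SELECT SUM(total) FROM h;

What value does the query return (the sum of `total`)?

20

Base: (Nut, total=1).
Iteration 1: components of {Nut} -> Bracket = 1*2 = 2, Cover = 1*2 = 2, Ring = 1*3 = 3.
Iteration 2: components of {Bracket,Cover,Ring} -> Gear = 2*3 = 6, Widget = 3*2 = 6.
Iteration 3: no further components; recursion stops.
SUM(total) = 1 + 3 + 2 + 2 + 6 + 6 = 20.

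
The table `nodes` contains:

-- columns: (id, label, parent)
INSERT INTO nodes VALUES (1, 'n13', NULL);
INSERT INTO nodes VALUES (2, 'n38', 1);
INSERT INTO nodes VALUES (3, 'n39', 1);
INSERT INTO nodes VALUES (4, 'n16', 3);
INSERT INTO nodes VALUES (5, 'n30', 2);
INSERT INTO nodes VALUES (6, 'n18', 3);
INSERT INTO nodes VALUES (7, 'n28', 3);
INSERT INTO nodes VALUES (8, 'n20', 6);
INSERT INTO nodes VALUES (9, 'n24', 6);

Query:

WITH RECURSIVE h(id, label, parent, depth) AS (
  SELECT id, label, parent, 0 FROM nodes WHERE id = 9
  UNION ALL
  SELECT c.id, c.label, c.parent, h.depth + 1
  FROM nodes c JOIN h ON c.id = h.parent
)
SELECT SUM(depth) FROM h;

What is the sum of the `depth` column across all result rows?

Base: id=9 (n24), parent=6, depth 0.
Iteration 1: join on id=6 -> n18 (id 6, parent=3, depth 1).
Iteration 2: join on id=3 -> n39 (id 3, parent=1, depth 2).
Iteration 3: join on id=1 -> n13 (id 1, parent=NULL, depth 3).
Iteration 4: parent is NULL; no match; recursion stops.
SUM(depth) = 0 + 1 + 2 + 3 = 6.

6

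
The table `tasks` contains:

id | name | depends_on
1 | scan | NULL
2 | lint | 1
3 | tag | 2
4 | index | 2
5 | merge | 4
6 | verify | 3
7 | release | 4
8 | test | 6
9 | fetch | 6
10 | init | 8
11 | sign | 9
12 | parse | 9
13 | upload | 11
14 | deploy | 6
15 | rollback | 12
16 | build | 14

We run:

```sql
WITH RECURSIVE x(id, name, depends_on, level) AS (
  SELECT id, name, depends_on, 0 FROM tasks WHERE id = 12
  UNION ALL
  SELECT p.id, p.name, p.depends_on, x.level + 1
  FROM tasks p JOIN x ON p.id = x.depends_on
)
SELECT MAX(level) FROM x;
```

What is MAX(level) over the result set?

Base: id=12 (parse), depends_on=9, level 0.
Iteration 1: join on id=9 -> fetch (id 9, depends_on=6, level 1).
Iteration 2: join on id=6 -> verify (id 6, depends_on=3, level 2).
Iteration 3: join on id=3 -> tag (id 3, depends_on=2, level 3).
Iteration 4: join on id=2 -> lint (id 2, depends_on=1, level 4).
Iteration 5: join on id=1 -> scan (id 1, depends_on=NULL, level 5).
Iteration 6: depends_on is NULL; no match; recursion stops.
level values: 0, 1, 2, 3, 4, 5; the maximum is 5.

5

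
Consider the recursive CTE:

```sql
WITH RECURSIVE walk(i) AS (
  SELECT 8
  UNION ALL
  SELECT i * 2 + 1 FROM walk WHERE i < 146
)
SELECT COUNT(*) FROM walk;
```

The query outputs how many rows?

Base: i=8.
Iteration 1: 8 < 146 holds -> i = 8 * 2 + 1 = 17.
Iteration 2: 17 < 146 holds -> i = 17 * 2 + 1 = 35.
Iteration 3: 35 < 146 holds -> i = 35 * 2 + 1 = 71.
Iteration 4: 71 < 146 holds -> i = 71 * 2 + 1 = 143.
Iteration 5: 143 < 146 holds -> i = 143 * 2 + 1 = 287.
Iteration 6: 287 < 146 fails; recursion stops.
Total rows emitted: 6.

6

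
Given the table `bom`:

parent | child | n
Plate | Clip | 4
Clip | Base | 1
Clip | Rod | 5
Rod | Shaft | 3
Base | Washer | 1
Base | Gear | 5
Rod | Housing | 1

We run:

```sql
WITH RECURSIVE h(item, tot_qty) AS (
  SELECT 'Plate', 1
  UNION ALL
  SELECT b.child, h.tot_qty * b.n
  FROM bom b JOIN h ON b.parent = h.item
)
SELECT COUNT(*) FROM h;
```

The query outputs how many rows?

8

Base: (Plate, tot_qty=1).
Iteration 1: components of {Plate} -> Clip = 1*4 = 4.
Iteration 2: components of {Clip} -> Base = 4*1 = 4, Rod = 4*5 = 20.
Iteration 3: components of {Base,Rod} -> Gear = 4*5 = 20, Housing = 20*1 = 20, Shaft = 20*3 = 60, Washer = 4*1 = 4.
Iteration 4: no further components; recursion stops.
Total rows emitted: 8.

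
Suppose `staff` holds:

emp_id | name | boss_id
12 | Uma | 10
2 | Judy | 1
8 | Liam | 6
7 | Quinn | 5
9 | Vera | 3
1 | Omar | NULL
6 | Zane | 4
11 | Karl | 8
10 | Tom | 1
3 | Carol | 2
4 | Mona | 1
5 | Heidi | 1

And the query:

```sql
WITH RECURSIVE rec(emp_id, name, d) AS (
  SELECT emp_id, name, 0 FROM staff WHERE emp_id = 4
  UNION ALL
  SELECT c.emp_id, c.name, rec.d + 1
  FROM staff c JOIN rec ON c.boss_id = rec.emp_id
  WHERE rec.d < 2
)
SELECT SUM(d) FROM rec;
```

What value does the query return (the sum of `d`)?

Base: emp_id=4 (Mona) at d 0.
Iteration 1: rows with boss_id in {4} -> Zane (id 6, d 1).
Iteration 2: rows with boss_id in {6} -> Liam (id 8, d 2).
Iteration 3: d < 2 fails for all current rows; recursion stops.
SUM(d) = 0 + 1 + 2 = 3.

3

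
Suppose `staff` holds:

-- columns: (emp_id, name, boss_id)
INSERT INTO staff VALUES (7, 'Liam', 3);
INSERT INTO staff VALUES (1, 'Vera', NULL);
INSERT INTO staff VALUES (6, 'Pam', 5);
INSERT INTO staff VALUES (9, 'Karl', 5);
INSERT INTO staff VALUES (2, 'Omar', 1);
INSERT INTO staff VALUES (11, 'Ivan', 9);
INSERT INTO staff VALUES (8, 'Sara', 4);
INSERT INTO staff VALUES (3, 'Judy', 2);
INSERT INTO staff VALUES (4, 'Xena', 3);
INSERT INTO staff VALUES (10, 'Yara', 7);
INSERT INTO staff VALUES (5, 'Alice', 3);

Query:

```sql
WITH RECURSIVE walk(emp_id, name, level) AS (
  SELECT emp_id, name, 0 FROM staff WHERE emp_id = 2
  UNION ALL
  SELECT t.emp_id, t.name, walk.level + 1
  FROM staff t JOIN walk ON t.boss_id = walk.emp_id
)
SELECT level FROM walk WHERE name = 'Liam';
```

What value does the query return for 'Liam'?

2

Base: emp_id=2 (Omar) at level 0.
Iteration 1: rows with boss_id in {2} -> Judy (id 3, level 1).
Iteration 2: rows with boss_id in {3} -> Xena (id 4, level 2), Alice (id 5, level 2), Liam (id 7, level 2).
Iteration 3: rows with boss_id in {4,5,7} -> Pam (id 6, level 3), Sara (id 8, level 3), Karl (id 9, level 3), Yara (id 10, level 3).
Iteration 4: rows with boss_id in {6,8,9,10} -> Ivan (id 11, level 4).
Iteration 5: no rows with boss_id in {11}; recursion stops.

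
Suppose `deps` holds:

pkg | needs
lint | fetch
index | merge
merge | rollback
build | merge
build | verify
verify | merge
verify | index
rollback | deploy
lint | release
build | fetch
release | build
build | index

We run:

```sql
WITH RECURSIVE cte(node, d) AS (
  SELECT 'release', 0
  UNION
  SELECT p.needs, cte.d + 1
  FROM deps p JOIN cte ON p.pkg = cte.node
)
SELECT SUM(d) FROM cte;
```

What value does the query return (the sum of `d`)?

Base: (release, d=0).
Iteration 1: edges from {release} -> (build, d=1).
Iteration 2: edges from {build} -> (fetch, d=2), (index, d=2), (merge, d=2), (verify, d=2).
Iteration 3: edges from {fetch,index,merge,verify} -> (index, d=3), (merge, d=3), (rollback, d=3). [UNION drops 1 duplicate row(s)]
Iteration 4: edges from {index,merge,rollback} -> (deploy, d=4), (merge, d=4), (rollback, d=4).
Iteration 5: edges from {deploy,merge,rollback} -> (deploy, d=5), (rollback, d=5).
Iteration 6: edges from {deploy,rollback} -> (deploy, d=6).
Iteration 7: no outgoing edges from {deploy}; recursion stops.
SUM(d) = 0 + 1 + 2 + 2 + 2 + 2 + 3 + 3 + 3 + 4 + 4 + 4 + 5 + 5 + 6 = 46.

46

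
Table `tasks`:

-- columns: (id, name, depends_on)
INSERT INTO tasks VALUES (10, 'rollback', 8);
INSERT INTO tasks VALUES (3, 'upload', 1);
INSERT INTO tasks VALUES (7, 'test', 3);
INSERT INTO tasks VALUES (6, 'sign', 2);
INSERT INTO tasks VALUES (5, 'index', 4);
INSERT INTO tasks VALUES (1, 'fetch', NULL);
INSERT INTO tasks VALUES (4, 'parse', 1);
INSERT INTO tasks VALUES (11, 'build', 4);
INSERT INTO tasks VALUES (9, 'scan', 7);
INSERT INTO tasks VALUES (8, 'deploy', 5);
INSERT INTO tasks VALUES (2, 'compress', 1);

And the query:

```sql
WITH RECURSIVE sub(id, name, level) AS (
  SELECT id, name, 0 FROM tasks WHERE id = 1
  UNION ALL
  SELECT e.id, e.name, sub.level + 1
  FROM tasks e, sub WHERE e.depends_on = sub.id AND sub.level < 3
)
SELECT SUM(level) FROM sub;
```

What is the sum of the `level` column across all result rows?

17

Base: id=1 (fetch) at level 0.
Iteration 1: rows with depends_on in {1} -> compress (id 2, level 1), upload (id 3, level 1), parse (id 4, level 1).
Iteration 2: rows with depends_on in {2,3,4} -> index (id 5, level 2), sign (id 6, level 2), test (id 7, level 2), build (id 11, level 2).
Iteration 3: rows with depends_on in {5,6,7,11} -> deploy (id 8, level 3), scan (id 9, level 3).
Iteration 4: level < 3 fails for all current rows; recursion stops.
SUM(level) = 0 + 1 + 1 + 1 + 2 + 2 + 2 + 2 + 3 + 3 = 17.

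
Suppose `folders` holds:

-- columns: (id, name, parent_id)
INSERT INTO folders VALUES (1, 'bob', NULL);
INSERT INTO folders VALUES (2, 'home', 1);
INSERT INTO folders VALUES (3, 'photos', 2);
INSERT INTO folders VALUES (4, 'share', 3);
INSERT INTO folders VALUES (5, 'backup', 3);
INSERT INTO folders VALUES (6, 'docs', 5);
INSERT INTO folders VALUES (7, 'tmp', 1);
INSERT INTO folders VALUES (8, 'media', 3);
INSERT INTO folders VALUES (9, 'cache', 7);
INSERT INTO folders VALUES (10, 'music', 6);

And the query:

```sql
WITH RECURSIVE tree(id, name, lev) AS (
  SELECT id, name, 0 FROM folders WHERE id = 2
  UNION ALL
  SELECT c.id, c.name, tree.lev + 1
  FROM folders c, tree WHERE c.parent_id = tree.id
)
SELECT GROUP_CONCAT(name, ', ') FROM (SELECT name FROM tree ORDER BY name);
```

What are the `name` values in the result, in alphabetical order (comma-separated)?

Base: id=2 (home) at lev 0.
Iteration 1: rows with parent_id in {2} -> photos (id 3, lev 1).
Iteration 2: rows with parent_id in {3} -> share (id 4, lev 2), backup (id 5, lev 2), media (id 8, lev 2).
Iteration 3: rows with parent_id in {4,5,8} -> docs (id 6, lev 3).
Iteration 4: rows with parent_id in {6} -> music (id 10, lev 4).
Iteration 5: no rows with parent_id in {10}; recursion stops.

backup, docs, home, media, music, photos, share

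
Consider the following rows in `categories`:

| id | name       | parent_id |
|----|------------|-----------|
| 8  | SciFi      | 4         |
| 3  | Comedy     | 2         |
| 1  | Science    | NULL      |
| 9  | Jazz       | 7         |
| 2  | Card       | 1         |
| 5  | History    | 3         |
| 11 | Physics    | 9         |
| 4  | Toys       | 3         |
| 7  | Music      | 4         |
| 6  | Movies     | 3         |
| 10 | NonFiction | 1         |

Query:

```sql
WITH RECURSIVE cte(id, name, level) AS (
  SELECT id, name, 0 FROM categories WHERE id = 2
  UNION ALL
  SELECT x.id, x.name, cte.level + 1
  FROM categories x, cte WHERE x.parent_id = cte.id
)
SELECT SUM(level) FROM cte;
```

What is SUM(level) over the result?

Base: id=2 (Card) at level 0.
Iteration 1: rows with parent_id in {2} -> Comedy (id 3, level 1).
Iteration 2: rows with parent_id in {3} -> Toys (id 4, level 2), History (id 5, level 2), Movies (id 6, level 2).
Iteration 3: rows with parent_id in {4,5,6} -> Music (id 7, level 3), SciFi (id 8, level 3).
Iteration 4: rows with parent_id in {7,8} -> Jazz (id 9, level 4).
Iteration 5: rows with parent_id in {9} -> Physics (id 11, level 5).
Iteration 6: no rows with parent_id in {11}; recursion stops.
SUM(level) = 0 + 1 + 2 + 2 + 2 + 3 + 3 + 4 + 5 = 22.

22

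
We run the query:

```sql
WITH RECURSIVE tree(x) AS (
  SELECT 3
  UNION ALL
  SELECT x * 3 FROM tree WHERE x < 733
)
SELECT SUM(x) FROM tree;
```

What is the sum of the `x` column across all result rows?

3279

Base: x=3.
Iteration 1: 3 < 733 holds -> x = 3 * 3 = 9.
Iteration 2: 9 < 733 holds -> x = 9 * 3 = 27.
Iteration 3: 27 < 733 holds -> x = 27 * 3 = 81.
Iteration 4: 81 < 733 holds -> x = 81 * 3 = 243.
Iteration 5: 243 < 733 holds -> x = 243 * 3 = 729.
Iteration 6: 729 < 733 holds -> x = 729 * 3 = 2187.
Iteration 7: 2187 < 733 fails; recursion stops.
SUM(x) = 3 + 9 + 27 + 81 + 243 + 729 + 2187 = 3279.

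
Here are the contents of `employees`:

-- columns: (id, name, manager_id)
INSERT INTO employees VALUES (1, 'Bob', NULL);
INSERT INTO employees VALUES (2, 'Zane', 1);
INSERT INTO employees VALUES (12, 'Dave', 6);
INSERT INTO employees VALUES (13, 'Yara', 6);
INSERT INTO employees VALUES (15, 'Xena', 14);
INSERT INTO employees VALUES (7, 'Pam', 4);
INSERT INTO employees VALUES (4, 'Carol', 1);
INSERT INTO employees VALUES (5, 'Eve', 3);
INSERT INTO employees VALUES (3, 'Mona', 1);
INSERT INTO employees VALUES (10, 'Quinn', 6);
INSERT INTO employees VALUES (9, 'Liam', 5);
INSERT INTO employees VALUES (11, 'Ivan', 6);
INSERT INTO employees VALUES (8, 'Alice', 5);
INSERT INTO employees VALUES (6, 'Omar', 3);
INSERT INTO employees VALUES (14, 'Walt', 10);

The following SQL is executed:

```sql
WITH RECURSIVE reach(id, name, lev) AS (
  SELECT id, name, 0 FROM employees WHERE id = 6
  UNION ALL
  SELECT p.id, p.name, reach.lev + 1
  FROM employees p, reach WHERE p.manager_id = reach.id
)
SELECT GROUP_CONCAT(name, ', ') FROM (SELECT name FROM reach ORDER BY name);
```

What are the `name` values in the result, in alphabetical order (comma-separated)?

Dave, Ivan, Omar, Quinn, Walt, Xena, Yara

Base: id=6 (Omar) at lev 0.
Iteration 1: rows with manager_id in {6} -> Quinn (id 10, lev 1), Ivan (id 11, lev 1), Dave (id 12, lev 1), Yara (id 13, lev 1).
Iteration 2: rows with manager_id in {10,11,12,13} -> Walt (id 14, lev 2).
Iteration 3: rows with manager_id in {14} -> Xena (id 15, lev 3).
Iteration 4: no rows with manager_id in {15}; recursion stops.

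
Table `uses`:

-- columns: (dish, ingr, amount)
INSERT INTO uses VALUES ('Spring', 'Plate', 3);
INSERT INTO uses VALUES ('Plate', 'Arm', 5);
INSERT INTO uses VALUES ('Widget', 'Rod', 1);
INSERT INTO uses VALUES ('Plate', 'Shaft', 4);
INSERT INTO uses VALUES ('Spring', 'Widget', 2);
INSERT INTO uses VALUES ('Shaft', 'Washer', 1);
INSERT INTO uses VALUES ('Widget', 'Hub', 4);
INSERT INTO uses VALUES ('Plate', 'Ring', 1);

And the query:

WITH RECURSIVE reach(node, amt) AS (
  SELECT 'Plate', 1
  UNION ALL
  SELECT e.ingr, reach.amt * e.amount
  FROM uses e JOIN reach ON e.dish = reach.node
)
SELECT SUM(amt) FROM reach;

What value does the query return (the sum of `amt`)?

Base: (Plate, amt=1).
Iteration 1: components of {Plate} -> Arm = 1*5 = 5, Ring = 1*1 = 1, Shaft = 1*4 = 4.
Iteration 2: components of {Arm,Ring,Shaft} -> Washer = 4*1 = 4.
Iteration 3: no further components; recursion stops.
SUM(amt) = 1 + 4 + 5 + 1 + 4 = 15.

15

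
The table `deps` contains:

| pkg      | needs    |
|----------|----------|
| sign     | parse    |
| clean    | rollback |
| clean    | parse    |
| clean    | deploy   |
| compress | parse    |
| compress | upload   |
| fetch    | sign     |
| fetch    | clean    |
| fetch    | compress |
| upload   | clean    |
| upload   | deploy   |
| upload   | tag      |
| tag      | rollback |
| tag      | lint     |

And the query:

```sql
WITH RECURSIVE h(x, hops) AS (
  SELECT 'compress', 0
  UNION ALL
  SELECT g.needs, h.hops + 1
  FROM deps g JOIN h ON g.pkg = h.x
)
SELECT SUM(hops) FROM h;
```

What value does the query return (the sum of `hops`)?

Base: (compress, hops=0).
Iteration 1: edges from {compress} -> (parse, hops=1), (upload, hops=1).
Iteration 2: edges from {parse,upload} -> (clean, hops=2), (deploy, hops=2), (tag, hops=2).
Iteration 3: edges from {clean,deploy,tag} -> (deploy, hops=3), (lint, hops=3), (parse, hops=3), (rollback, hops=3) x2. [UNION ALL keeps all 5 new rows, including repeats]
Iteration 4: no outgoing edges from {deploy,lint,parse,rollback}; recursion stops.
SUM(hops) = 0 + 1 + 1 + 2 + 2 + 2 + 3 + 3 + 3 + 3 + 3 = 23.

23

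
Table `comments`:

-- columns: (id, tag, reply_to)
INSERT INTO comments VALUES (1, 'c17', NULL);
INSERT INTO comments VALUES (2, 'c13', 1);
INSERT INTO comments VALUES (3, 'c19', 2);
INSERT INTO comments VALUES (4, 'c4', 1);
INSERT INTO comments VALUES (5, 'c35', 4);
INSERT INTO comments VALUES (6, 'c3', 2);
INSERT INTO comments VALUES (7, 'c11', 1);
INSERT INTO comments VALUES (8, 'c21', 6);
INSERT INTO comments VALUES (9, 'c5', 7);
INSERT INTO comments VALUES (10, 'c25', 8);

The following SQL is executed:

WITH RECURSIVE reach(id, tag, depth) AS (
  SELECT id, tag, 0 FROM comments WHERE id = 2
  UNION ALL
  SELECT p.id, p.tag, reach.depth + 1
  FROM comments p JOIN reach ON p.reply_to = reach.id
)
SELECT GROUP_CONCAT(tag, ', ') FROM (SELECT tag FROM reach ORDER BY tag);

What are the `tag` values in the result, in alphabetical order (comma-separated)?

Base: id=2 (c13) at depth 0.
Iteration 1: rows with reply_to in {2} -> c19 (id 3, depth 1), c3 (id 6, depth 1).
Iteration 2: rows with reply_to in {3,6} -> c21 (id 8, depth 2).
Iteration 3: rows with reply_to in {8} -> c25 (id 10, depth 3).
Iteration 4: no rows with reply_to in {10}; recursion stops.

c13, c19, c21, c25, c3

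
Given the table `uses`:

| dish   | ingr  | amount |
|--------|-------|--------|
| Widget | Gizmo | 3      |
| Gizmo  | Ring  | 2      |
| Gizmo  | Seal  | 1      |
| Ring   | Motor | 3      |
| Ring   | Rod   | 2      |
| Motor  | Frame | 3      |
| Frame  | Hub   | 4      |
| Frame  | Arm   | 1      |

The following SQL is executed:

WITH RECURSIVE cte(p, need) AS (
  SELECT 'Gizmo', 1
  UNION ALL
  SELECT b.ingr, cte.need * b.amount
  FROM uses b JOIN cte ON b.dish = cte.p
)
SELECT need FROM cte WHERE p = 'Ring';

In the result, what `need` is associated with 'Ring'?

Base: (Gizmo, need=1).
Iteration 1: components of {Gizmo} -> Ring = 1*2 = 2, Seal = 1*1 = 1.
Iteration 2: components of {Ring,Seal} -> Motor = 2*3 = 6, Rod = 2*2 = 4.
Iteration 3: components of {Motor,Rod} -> Frame = 6*3 = 18.
Iteration 4: components of {Frame} -> Arm = 18*1 = 18, Hub = 18*4 = 72.
Iteration 5: no further components; recursion stops.

2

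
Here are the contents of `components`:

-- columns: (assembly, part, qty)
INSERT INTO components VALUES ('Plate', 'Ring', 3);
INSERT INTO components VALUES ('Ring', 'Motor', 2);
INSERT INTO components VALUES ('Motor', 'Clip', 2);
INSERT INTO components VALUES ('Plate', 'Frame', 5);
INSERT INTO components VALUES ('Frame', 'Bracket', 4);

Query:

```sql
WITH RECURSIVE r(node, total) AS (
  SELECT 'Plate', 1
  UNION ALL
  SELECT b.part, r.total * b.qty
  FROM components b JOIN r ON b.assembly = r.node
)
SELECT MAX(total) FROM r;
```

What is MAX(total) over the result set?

20

Base: (Plate, total=1).
Iteration 1: components of {Plate} -> Frame = 1*5 = 5, Ring = 1*3 = 3.
Iteration 2: components of {Frame,Ring} -> Bracket = 5*4 = 20, Motor = 3*2 = 6.
Iteration 3: components of {Bracket,Motor} -> Clip = 6*2 = 12.
Iteration 4: no further components; recursion stops.
total values: 1, 3, 5, 6, 20, 12; the maximum is 20.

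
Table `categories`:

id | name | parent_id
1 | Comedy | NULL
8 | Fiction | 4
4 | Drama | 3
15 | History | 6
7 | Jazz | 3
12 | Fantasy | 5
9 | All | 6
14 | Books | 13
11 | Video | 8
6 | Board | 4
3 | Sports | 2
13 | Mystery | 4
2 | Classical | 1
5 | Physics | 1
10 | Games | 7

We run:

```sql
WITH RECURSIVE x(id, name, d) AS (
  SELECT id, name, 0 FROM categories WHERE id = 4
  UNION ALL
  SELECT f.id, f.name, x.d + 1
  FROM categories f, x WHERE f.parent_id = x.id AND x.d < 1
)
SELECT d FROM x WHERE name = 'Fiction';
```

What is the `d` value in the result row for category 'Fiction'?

1

Base: id=4 (Drama) at d 0.
Iteration 1: rows with parent_id in {4} -> Board (id 6, d 1), Fiction (id 8, d 1), Mystery (id 13, d 1).
Iteration 2: d < 1 fails for all current rows; recursion stops.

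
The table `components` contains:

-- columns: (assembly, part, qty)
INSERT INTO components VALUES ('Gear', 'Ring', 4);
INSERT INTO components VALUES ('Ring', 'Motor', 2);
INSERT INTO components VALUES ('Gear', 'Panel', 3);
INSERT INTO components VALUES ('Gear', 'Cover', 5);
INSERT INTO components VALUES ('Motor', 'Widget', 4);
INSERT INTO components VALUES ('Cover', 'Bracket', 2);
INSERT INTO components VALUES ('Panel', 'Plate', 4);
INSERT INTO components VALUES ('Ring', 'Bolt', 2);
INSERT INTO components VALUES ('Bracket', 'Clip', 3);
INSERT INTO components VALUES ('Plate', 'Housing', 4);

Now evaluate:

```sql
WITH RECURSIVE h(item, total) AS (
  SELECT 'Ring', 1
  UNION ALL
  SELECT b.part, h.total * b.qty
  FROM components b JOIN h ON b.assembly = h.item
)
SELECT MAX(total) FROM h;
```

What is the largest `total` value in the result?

8

Base: (Ring, total=1).
Iteration 1: components of {Ring} -> Bolt = 1*2 = 2, Motor = 1*2 = 2.
Iteration 2: components of {Bolt,Motor} -> Widget = 2*4 = 8.
Iteration 3: no further components; recursion stops.
total values: 1, 2, 2, 8; the maximum is 8.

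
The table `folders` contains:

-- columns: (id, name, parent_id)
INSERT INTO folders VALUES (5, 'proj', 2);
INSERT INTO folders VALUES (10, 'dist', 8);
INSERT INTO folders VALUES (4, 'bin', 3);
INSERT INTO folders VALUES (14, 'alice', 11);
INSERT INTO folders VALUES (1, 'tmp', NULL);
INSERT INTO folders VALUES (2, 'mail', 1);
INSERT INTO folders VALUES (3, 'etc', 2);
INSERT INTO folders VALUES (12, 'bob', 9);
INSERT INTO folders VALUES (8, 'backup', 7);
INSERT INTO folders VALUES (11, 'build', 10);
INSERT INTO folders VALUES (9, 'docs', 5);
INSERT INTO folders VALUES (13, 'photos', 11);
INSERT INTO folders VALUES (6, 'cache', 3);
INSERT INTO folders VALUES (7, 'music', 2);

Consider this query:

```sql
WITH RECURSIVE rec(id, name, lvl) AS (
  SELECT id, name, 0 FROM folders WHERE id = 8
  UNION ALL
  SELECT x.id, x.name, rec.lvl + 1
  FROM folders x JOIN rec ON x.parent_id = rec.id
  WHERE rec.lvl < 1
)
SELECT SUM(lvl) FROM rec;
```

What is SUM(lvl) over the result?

Base: id=8 (backup) at lvl 0.
Iteration 1: rows with parent_id in {8} -> dist (id 10, lvl 1).
Iteration 2: lvl < 1 fails for all current rows; recursion stops.
SUM(lvl) = 0 + 1 = 1.

1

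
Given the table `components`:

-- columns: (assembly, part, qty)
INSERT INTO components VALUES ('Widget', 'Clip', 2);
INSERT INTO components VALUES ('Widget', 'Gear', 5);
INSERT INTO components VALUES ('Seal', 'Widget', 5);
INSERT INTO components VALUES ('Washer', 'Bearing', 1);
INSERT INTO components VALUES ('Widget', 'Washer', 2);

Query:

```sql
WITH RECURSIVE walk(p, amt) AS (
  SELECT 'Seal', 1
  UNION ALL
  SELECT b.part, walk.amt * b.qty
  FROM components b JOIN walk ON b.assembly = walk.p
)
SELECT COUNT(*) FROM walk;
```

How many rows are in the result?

Base: (Seal, amt=1).
Iteration 1: components of {Seal} -> Widget = 1*5 = 5.
Iteration 2: components of {Widget} -> Clip = 5*2 = 10, Gear = 5*5 = 25, Washer = 5*2 = 10.
Iteration 3: components of {Clip,Gear,Washer} -> Bearing = 10*1 = 10.
Iteration 4: no further components; recursion stops.
Total rows emitted: 6.

6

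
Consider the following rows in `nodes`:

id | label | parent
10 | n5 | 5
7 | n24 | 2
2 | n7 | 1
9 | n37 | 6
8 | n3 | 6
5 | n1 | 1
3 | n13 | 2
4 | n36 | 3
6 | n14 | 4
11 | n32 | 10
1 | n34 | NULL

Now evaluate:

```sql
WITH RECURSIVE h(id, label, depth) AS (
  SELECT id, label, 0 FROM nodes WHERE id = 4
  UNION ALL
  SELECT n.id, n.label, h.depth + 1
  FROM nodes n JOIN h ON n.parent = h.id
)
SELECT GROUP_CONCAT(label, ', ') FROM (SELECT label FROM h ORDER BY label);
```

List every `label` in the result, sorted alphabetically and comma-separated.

Base: id=4 (n36) at depth 0.
Iteration 1: rows with parent in {4} -> n14 (id 6, depth 1).
Iteration 2: rows with parent in {6} -> n3 (id 8, depth 2), n37 (id 9, depth 2).
Iteration 3: no rows with parent in {8,9}; recursion stops.

n14, n3, n36, n37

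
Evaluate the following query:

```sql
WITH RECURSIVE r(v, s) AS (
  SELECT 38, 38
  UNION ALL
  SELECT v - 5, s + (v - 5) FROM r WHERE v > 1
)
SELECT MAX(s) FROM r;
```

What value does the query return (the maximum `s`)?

164

Base: v=38, s=38.
Iteration 1: 38 > 1 holds -> v = 38 - 5 = 33, s = 38 + 33 = 71.
Iteration 2: 33 > 1 holds -> v = 33 - 5 = 28, s = 71 + 28 = 99.
Iteration 3: 28 > 1 holds -> v = 28 - 5 = 23, s = 99 + 23 = 122.
Iteration 4: 23 > 1 holds -> v = 23 - 5 = 18, s = 122 + 18 = 140.
Iteration 5: 18 > 1 holds -> v = 18 - 5 = 13, s = 140 + 13 = 153.
Iteration 6: 13 > 1 holds -> v = 13 - 5 = 8, s = 153 + 8 = 161.
Iteration 7: 8 > 1 holds -> v = 8 - 5 = 3, s = 161 + 3 = 164.
Iteration 8: 3 > 1 holds -> v = 3 - 5 = -2, s = 164 + -2 = 162.
Iteration 9: -2 > 1 fails; recursion stops.
s values: 38, 71, 99, 122, 140, 153, 161, 164, 162; the maximum is 164.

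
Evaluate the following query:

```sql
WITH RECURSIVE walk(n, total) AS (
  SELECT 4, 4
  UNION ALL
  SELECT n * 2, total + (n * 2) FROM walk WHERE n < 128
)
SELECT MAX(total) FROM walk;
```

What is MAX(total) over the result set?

Base: n=4, total=4.
Iteration 1: 4 < 128 holds -> n = 4 * 2 = 8, total = 4 + 8 = 12.
Iteration 2: 8 < 128 holds -> n = 8 * 2 = 16, total = 12 + 16 = 28.
Iteration 3: 16 < 128 holds -> n = 16 * 2 = 32, total = 28 + 32 = 60.
Iteration 4: 32 < 128 holds -> n = 32 * 2 = 64, total = 60 + 64 = 124.
Iteration 5: 64 < 128 holds -> n = 64 * 2 = 128, total = 124 + 128 = 252.
Iteration 6: 128 < 128 fails; recursion stops.
total values: 4, 12, 28, 60, 124, 252; the maximum is 252.

252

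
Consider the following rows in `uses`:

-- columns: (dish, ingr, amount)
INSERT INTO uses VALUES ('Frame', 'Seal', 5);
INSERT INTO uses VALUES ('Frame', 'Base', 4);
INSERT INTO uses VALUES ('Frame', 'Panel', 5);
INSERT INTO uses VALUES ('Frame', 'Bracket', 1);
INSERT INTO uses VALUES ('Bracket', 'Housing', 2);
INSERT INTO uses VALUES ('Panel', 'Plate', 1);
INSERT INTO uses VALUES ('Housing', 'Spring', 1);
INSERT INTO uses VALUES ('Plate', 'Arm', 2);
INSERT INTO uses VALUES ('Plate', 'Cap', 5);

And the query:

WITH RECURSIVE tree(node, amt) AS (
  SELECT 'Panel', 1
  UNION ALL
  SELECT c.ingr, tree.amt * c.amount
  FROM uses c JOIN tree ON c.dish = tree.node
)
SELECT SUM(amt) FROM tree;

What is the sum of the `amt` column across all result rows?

Base: (Panel, amt=1).
Iteration 1: components of {Panel} -> Plate = 1*1 = 1.
Iteration 2: components of {Plate} -> Arm = 1*2 = 2, Cap = 1*5 = 5.
Iteration 3: no further components; recursion stops.
SUM(amt) = 1 + 1 + 2 + 5 = 9.

9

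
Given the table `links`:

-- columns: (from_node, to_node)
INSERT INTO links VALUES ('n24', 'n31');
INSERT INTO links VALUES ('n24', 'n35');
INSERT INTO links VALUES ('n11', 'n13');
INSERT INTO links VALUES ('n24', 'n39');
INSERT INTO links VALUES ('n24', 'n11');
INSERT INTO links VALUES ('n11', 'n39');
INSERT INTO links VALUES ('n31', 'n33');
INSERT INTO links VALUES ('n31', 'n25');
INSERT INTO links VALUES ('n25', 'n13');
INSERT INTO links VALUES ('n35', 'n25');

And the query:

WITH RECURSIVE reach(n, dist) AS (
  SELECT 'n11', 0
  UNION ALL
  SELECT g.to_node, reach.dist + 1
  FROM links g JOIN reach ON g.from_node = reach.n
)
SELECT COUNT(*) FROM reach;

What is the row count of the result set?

3

Base: (n11, dist=0).
Iteration 1: edges from {n11} -> (n13, dist=1), (n39, dist=1).
Iteration 2: no outgoing edges from {n13,n39}; recursion stops.
Total rows emitted: 3.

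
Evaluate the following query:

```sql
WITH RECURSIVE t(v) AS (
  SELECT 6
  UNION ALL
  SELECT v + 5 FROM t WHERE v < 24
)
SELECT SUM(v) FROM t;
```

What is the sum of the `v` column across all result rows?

Base: v=6.
Iteration 1: 6 < 24 holds -> v = 6 + 5 = 11.
Iteration 2: 11 < 24 holds -> v = 11 + 5 = 16.
Iteration 3: 16 < 24 holds -> v = 16 + 5 = 21.
Iteration 4: 21 < 24 holds -> v = 21 + 5 = 26.
Iteration 5: 26 < 24 fails; recursion stops.
SUM(v) = 6 + 11 + 16 + 21 + 26 = 80.

80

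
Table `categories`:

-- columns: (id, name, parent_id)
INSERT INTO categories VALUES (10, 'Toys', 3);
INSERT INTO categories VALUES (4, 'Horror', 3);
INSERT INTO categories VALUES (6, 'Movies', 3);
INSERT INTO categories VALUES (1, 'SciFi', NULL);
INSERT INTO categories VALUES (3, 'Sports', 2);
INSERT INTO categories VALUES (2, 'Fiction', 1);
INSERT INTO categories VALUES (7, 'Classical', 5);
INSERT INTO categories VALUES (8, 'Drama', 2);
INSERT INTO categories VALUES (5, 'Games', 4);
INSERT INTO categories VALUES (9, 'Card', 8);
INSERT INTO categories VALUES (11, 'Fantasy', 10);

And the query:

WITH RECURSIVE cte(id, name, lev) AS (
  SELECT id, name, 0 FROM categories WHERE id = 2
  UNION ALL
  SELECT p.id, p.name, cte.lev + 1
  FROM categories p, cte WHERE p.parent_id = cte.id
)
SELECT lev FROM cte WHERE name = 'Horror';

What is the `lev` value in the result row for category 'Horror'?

2

Base: id=2 (Fiction) at lev 0.
Iteration 1: rows with parent_id in {2} -> Sports (id 3, lev 1), Drama (id 8, lev 1).
Iteration 2: rows with parent_id in {3,8} -> Horror (id 4, lev 2), Movies (id 6, lev 2), Card (id 9, lev 2), Toys (id 10, lev 2).
Iteration 3: rows with parent_id in {4,6,9,10} -> Games (id 5, lev 3), Fantasy (id 11, lev 3).
Iteration 4: rows with parent_id in {5,11} -> Classical (id 7, lev 4).
Iteration 5: no rows with parent_id in {7}; recursion stops.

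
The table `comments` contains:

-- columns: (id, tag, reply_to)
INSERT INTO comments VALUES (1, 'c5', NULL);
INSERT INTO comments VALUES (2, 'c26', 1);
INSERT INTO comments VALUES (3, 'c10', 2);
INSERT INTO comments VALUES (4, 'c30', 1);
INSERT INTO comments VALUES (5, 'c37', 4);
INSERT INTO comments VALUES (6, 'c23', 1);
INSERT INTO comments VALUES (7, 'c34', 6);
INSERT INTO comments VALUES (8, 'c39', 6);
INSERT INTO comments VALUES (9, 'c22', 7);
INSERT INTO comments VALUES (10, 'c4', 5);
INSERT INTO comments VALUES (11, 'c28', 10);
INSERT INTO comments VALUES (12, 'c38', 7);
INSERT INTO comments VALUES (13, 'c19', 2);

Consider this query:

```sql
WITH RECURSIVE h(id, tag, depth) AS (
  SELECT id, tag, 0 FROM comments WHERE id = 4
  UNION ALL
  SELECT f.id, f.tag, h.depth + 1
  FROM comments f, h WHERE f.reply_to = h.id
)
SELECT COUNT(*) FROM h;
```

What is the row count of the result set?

4

Base: id=4 (c30) at depth 0.
Iteration 1: rows with reply_to in {4} -> c37 (id 5, depth 1).
Iteration 2: rows with reply_to in {5} -> c4 (id 10, depth 2).
Iteration 3: rows with reply_to in {10} -> c28 (id 11, depth 3).
Iteration 4: no rows with reply_to in {11}; recursion stops.
Total rows emitted: 4.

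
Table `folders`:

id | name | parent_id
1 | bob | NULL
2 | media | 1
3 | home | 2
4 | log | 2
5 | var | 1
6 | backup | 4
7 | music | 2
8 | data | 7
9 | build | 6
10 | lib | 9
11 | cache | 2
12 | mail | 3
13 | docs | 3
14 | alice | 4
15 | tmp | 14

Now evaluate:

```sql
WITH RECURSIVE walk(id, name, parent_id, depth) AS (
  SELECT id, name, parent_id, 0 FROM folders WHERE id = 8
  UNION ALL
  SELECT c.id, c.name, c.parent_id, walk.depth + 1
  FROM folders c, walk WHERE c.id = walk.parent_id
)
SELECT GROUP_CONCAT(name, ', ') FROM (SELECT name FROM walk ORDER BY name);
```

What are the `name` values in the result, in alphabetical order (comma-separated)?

Base: id=8 (data), parent_id=7, depth 0.
Iteration 1: join on id=7 -> music (id 7, parent_id=2, depth 1).
Iteration 2: join on id=2 -> media (id 2, parent_id=1, depth 2).
Iteration 3: join on id=1 -> bob (id 1, parent_id=NULL, depth 3).
Iteration 4: parent_id is NULL; no match; recursion stops.

bob, data, media, music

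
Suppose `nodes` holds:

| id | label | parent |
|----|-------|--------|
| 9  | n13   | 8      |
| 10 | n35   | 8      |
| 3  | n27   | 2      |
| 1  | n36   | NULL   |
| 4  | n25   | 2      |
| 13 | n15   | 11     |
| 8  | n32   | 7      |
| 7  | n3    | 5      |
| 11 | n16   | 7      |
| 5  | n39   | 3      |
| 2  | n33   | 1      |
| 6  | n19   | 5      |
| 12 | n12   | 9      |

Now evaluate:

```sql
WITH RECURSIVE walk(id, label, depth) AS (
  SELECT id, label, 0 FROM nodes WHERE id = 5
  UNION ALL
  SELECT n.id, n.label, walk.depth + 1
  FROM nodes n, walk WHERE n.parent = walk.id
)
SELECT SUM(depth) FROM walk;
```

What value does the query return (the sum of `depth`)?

19

Base: id=5 (n39) at depth 0.
Iteration 1: rows with parent in {5} -> n19 (id 6, depth 1), n3 (id 7, depth 1).
Iteration 2: rows with parent in {6,7} -> n32 (id 8, depth 2), n16 (id 11, depth 2).
Iteration 3: rows with parent in {8,11} -> n13 (id 9, depth 3), n35 (id 10, depth 3), n15 (id 13, depth 3).
Iteration 4: rows with parent in {9,10,13} -> n12 (id 12, depth 4).
Iteration 5: no rows with parent in {12}; recursion stops.
SUM(depth) = 0 + 1 + 1 + 2 + 2 + 3 + 3 + 3 + 4 = 19.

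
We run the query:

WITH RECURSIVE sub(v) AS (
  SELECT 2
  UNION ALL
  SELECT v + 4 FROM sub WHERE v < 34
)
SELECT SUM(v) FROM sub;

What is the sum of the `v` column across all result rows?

162

Base: v=2.
Iteration 1: 2 < 34 holds -> v = 2 + 4 = 6.
Iteration 2: 6 < 34 holds -> v = 6 + 4 = 10.
Iteration 3: 10 < 34 holds -> v = 10 + 4 = 14.
Iteration 4: 14 < 34 holds -> v = 14 + 4 = 18.
Iteration 5: 18 < 34 holds -> v = 18 + 4 = 22.
Iteration 6: 22 < 34 holds -> v = 22 + 4 = 26.
Iteration 7: 26 < 34 holds -> v = 26 + 4 = 30.
Iteration 8: 30 < 34 holds -> v = 30 + 4 = 34.
Iteration 9: 34 < 34 fails; recursion stops.
SUM(v) = 2 + 6 + 10 + 14 + 18 + 22 + 26 + 30 + 34 = 162.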